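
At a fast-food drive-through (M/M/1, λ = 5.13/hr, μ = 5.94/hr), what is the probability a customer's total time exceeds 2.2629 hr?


W ~ Exponential(μ−λ) for M/M/1.
μ − λ = 5.94 − 5.13 = 0.8100
P(W > t) = e^{−(μ−λ)t} = e^{−1.8329} = 0.159941

Final: 0.159941


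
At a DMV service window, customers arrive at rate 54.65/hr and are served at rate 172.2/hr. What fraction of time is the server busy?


ρ = λ/μ = 54.65/172.2 = 0.3174

Final: 0.3174


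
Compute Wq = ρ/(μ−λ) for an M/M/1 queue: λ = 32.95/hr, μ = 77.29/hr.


ρ = 32.95/77.29 = 0.4263
Wq = ρ/(μ−λ) = 0.4263/(77.29 − 32.95) = 0.4263/44.34 = 0.009615 hr

Final: 0.009615 hr


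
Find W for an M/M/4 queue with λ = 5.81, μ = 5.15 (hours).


a = 1.1282; ρ = 0.2820; P₀ = 0.322806
Lq = P₀·a^c·ρ/(c!(1−ρ)²) = 0.01192
Wq = Lq/λ = 0.01192/5.81 = 0.002052 hr
W = Wq + 1/μ = 0.002052 + 0.19417 = 0.19623 hr

Final: 0.19623 hr


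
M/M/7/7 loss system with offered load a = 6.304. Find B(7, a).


B(c,a) = (a^c/c!) / Σ_{k=0}^{c} a^k/k!
a^7/7! = 78.502393
Σ terms (k=0..7): 1.00000 + 6.30400 + 19.87021 + 41.75393 + 65.80419 + 82.96593 + 87.16954 + 78.50239 = 383.370189
B = 78.502393/383.370189 = 0.204769

Final: 0.204769


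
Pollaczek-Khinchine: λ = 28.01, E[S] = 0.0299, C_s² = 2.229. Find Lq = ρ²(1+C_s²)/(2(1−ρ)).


ρ = λ·E[S] = 28.01·0.0299 = 0.8375
Lq = ρ²(1+C_s²)/(2(1−ρ)) = 0.7014·(1+2.229)/(2·0.1625)
= 0.7014·3.2290/0.3250 = 6.96868

Final: 6.96868


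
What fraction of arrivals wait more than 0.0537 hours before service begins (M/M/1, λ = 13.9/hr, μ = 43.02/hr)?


ρ = 13.9/43.02 = 0.3231
P(Wq > t) = ρ·e^{−(μ−λ)t} = 0.3231·e^{−1.5637}
= 0.3231·0.209351 = 0.067642

Final: 0.067642


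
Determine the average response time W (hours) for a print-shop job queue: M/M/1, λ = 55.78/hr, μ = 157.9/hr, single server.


W = 1/(μ−λ) = 1/(157.9 − 55.78) = 1/102.12 = 0.009792 hr

Final: 0.009792 hr


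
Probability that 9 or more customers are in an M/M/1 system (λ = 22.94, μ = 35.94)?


ρ = 22.94/35.94 = 0.6383
P(N ≥ n) = ρ^n = 0.6383^9 = 0.017585

Final: 0.017585


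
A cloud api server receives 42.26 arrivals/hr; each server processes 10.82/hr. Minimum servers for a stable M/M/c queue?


Stability requires cμ > λ ⇔ c > λ/μ.
λ/μ = 42.26/10.82 = 3.9057
Minimum integer c = ⌊3.9057⌋ + 1 = 4
Check: 4·10.82 = 43.28 > 42.26, while 3·10.82 = 32.46 ≤ 42.26

Final: 4 servers


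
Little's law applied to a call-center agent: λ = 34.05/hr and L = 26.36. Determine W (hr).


W = L/λ = 26.36/34.05 = 0.7742 hr

Final: 0.7742 hr


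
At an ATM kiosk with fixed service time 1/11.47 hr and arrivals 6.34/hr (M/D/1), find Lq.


ρ = 6.34/11.47 = 0.5527
M/D/1: Lq = ρ²/(2(1−ρ)) = 0.3055/(2·0.4473) = 0.34156

Final: 0.34156


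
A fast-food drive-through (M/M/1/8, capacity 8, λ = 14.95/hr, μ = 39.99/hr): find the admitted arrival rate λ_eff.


ρ = 0.3738; P_K = (1−ρ)ρ^8/(1−ρ^9) = 0.0002389
λ_eff = λ(1 − P_K) = 14.95·(1 − 0.0002389) = 14.95·0.999761 = 14.9464 /hr

Final: 14.9464 /hr


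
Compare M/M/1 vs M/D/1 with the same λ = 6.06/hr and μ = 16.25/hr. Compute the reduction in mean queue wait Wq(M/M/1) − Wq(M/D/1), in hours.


ρ = 6.06/16.25 = 0.3729
Wq(M/M/1) = ρ/(μ−λ) = 0.3729/10.19 = 0.03660 hr
Wq(M/D/1) = ρ/(2(μ−λ)) = 0.01830 hr
Savings = 0.03660 − 0.01830 = 0.01830 hr

Final: 0.01830 hr


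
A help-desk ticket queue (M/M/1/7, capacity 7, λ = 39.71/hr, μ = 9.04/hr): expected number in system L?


ρ = 39.71/9.04 = 4.3927
L = ρ[1 − (K+1)ρ^K + Kρ^(K+1)] / [(1−ρ)(1−ρ^(K+1))]
Numerator: 4.3927·(1 − 8·31558.779290 + 7·138628.221857) = 3153643.090145
Denominator: (-3.3927)·(-138627.221857) = 470320.452916
L = 3153643.090145/470320.452916 = 6.7053

Final: 6.7053


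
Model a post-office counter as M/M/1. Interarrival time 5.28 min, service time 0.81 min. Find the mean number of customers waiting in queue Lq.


λ = 60/5.28 = 11.3636 /hr
μ = 60/0.81 = 74.0741 /hr
ρ = λ/μ = 11.3636/74.0741 = 0.1534
Lq = ρ²/(1−ρ) = 0.02353/0.8466 = 0.02780

Final: 0.02780


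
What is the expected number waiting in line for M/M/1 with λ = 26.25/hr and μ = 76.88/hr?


ρ = 26.25/76.88 = 0.3414
Lq = ρ²/(1−ρ) = 0.1166/0.6586 = 0.1770

Final: 0.1770


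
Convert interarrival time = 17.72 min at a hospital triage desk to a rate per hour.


λ = 1/(interarrival time) in consistent units.
1 hour = 60 min, so λ = 60/17.72 = 3.3860 per hour

Final: 3.3860 /hr


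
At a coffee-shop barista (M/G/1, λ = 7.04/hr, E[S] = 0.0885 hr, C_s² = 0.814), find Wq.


ρ = λ·E[S] = 7.04·0.0885 = 0.6230
E[S²] = E[S]²(1+C_s²) = 0.0885²·(1+0.814) = 0.014208
Wq = λ·E[S²]/(2(1−ρ)) = 7.04·0.014208/(2·0.3770) = 0.13267 hr

Final: 0.13267 hr


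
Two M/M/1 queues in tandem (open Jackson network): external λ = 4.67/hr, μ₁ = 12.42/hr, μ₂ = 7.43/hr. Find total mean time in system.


Each node sees arrival rate λ = 4.67/hr (tandem ⇒ throughput preserved).
W₁ = 1/(μ₁−λ) = 1/(12.42−4.67) = 0.12903 hr
W₂ = 1/(μ₂−λ) = 1/(7.43−4.67) = 0.36232 hr
W_total = W₁ + W₂ = 0.12903 + 0.36232 = 0.49135 hr

Final: 0.49135 hr


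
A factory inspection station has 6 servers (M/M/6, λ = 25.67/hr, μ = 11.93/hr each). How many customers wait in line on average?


a = λ/μ = 2.1517; ρ = a/6 = 0.3586
P₀ = 0.116016
Lq = P₀·a^c·ρ / (c!·(1−ρ)²) = 0.116016·99.24589·0.3586/(720·0.41137)
= 0.01394

Final: 0.01394


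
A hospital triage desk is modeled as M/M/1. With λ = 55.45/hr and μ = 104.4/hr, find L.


ρ = λ/μ = 55.45/104.4 = 0.5311
L = ρ/(1−ρ) = 0.5311/(1 − 0.5311) = 0.5311/0.4689 = 1.1328

Final: 1.1328


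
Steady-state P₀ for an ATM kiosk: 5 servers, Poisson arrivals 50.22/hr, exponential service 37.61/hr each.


a = λ/μ = 50.22/37.61 = 1.3353; ρ = a/c = 0.2671
Σ_{k=0}^{4} a^k/k! (terms k=0..4) = 1.00000 + 1.33528 + 0.89149 + 0.39680 + 0.13246 = 3.75603
Tail: a^5/(5!(1−ρ)) = 4.24489/(120·0.7329) = 0.04826
P₀ = 1/(3.75603 + 0.04826) = 1/3.80429 = 0.262861

Final: 0.262861


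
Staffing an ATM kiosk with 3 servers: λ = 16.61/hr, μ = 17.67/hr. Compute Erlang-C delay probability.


a = λ/μ = 0.9400; ρ = a/3 = 0.3133
P₀ = 0.387083 (from M/M/c formula)
C(c,a) = [a^c/(c!(1−ρ))]·P₀ = [0.83061/(6·0.6867)]·0.387083
= 0.20161·0.387083 = 0.078038

Final: 0.078038


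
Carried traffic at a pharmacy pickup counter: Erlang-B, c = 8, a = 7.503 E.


B(8,7.503) = 0.207626 (Erlang-B)
Carried load = a(1 − B) = 7.503·(1 − 0.207626) = 7.503·0.792374 = 5.9452 E

Final: 5.9452 Erlangs


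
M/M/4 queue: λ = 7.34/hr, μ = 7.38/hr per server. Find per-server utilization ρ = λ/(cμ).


ρ = λ/(cμ) = 7.34/(4·7.38) = 7.34/29.52 = 0.2486

Final: 0.2486


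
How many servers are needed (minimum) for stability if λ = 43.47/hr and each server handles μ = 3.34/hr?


Stability requires cμ > λ ⇔ c > λ/μ.
λ/μ = 43.47/3.34 = 13.0150
Minimum integer c = ⌊13.0150⌋ + 1 = 14
Check: 14·3.34 = 46.76 > 43.47, while 13·3.34 = 43.42 ≤ 43.47

Final: 14 servers


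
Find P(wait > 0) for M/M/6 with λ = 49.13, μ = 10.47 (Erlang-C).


a = λ/μ = 4.6925; ρ = a/6 = 0.7821
P₀ = 0.007086 (from M/M/c formula)
C(c,a) = [a^c/(c!(1−ρ))]·P₀ = [10675.80161/(720·0.2179)]·0.007086
= 68.03971·0.007086 = 0.482130

Final: 0.482130


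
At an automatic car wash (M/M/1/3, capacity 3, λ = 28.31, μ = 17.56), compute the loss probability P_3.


ρ = λ/μ = 28.31/17.56 = 1.6122
P_K = (1−ρ)ρ^K/(1−ρ^(K+1)) = (-0.6122·4.190309)/(1 − 6.755561)
= -2.565252/-5.755561 = 0.445700

Final: 0.445700


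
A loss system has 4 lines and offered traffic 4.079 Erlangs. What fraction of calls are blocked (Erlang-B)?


B(c,a) = (a^c/c!) / Σ_{k=0}^{c} a^k/k!
a^4/4! = 11.534628
Σ terms (k=0..4): 1.00000 + 4.07900 + 8.31912 + 11.31123 + 11.53463 = 36.243979
B = 11.534628/36.243979 = 0.318249

Final: 0.318249


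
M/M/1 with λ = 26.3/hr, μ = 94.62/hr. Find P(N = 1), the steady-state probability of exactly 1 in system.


ρ = 26.3/94.62 = 0.2780
P_n = (1−ρ)·ρ^n = (1 − 0.2780)·0.2780^1 = 0.7220·0.277954 = 0.200696

Final: 0.200696


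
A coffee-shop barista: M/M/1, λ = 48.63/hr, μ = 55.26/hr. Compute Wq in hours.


ρ = 48.63/55.26 = 0.8800
Wq = ρ/(μ−λ) = 0.8800/(55.26 − 48.63) = 0.8800/6.63 = 0.1327 hr

Final: 0.1327 hr


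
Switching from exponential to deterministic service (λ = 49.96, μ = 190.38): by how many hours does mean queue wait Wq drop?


ρ = 49.96/190.38 = 0.2624
Wq(M/M/1) = ρ/(μ−λ) = 0.2624/140.42 = 0.001869 hr
Wq(M/D/1) = ρ/(2(μ−λ)) = 0.0009344 hr
Savings = 0.001869 − 0.0009344 = 0.0009344 hr

Final: 0.0009344 hr


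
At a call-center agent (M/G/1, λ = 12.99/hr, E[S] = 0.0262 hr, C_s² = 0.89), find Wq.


ρ = λ·E[S] = 12.99·0.0262 = 0.3403
E[S²] = E[S]²(1+C_s²) = 0.0262²·(1+0.89) = 0.001297
Wq = λ·E[S²]/(2(1−ρ)) = 12.99·0.001297/(2·0.6597) = 0.01277 hr

Final: 0.01277 hr


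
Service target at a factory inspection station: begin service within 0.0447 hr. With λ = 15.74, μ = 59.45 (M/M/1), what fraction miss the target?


ρ = 15.74/59.45 = 0.2648
P(Wq > t) = ρ·e^{−(μ−λ)t} = 0.2648·e^{−1.9538}
= 0.2648·0.141729 = 0.037524

Final: 0.037524


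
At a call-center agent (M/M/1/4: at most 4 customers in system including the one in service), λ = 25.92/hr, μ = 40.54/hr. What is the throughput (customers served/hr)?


ρ = 0.6394; P_K = (1−ρ)ρ^4/(1−ρ^5) = 0.067475
λ_eff = λ(1 − P_K) = 25.92·(1 − 0.067475) = 25.92·0.932525 = 24.1711 /hr

Final: 24.1711 /hr


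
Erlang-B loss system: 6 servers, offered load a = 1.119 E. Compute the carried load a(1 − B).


B(6,1.119) = 0.0008907 (Erlang-B)
Carried load = a(1 − B) = 1.119·(1 − 0.0008907) = 1.119·0.999109 = 1.1180 E

Final: 1.1180 Erlangs


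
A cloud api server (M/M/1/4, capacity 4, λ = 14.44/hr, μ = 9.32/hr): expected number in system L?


ρ = 14.44/9.32 = 1.5494
L = ρ[1 − (K+1)ρ^K + Kρ^(K+1)] / [(1−ρ)(1−ρ^(K+1))]
Numerator: 1.5494·(1 − 5·5.762423 + 4·8.928046) = 12.240020
Denominator: (-0.5494)·(-7.928046) = 4.355321
L = 12.240020/4.355321 = 2.8104

Final: 2.8104


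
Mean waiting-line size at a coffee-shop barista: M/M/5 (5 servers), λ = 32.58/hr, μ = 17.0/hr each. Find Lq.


a = λ/μ = 1.9165; ρ = a/5 = 0.3833
P₀ = 0.146253
Lq = P₀·a^c·ρ / (c!·(1−ρ)²) = 0.146253·25.85299·0.3833/(120·0.38033)
= 0.03175

Final: 0.03175


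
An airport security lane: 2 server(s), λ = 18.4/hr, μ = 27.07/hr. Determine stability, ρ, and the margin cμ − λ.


Total capacity cμ = 2·27.07 = 54.14/hr
ρ = λ/(cμ) = 18.4/54.14 = 0.3399
Stable ⇔ ρ < 1: YES
Spare capacity = cμ − λ = 54.14 − 18.4 = 35.74/hr

Final: ρ = 0.3399; stable; margin = 35.74/hr


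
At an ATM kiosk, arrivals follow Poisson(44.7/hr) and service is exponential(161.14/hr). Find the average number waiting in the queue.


ρ = 44.7/161.14 = 0.2774
Lq = ρ²/(1−ρ) = 0.07695/0.7226 = 0.1065

Final: 0.1065


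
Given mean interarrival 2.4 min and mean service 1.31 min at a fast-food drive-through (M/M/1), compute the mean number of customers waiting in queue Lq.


λ = 60/2.4 = 25.0000 /hr
μ = 60/1.31 = 45.8015 /hr
ρ = λ/μ = 25.0000/45.8015 = 0.5458
Lq = ρ²/(1−ρ) = 0.2979/0.4542 = 0.6560

Final: 0.6560


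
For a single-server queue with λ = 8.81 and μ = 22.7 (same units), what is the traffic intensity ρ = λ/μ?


ρ = λ/μ = 8.81/22.7 = 0.3881

Final: 0.3881


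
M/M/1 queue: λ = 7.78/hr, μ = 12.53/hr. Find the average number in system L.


ρ = λ/μ = 7.78/12.53 = 0.6209
L = ρ/(1−ρ) = 0.6209/(1 − 0.6209) = 0.6209/0.3791 = 1.6379

Final: 1.6379


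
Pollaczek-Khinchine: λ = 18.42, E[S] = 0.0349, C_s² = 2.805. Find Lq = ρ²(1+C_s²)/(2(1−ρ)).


ρ = λ·E[S] = 18.42·0.0349 = 0.6429
Lq = ρ²(1+C_s²)/(2(1−ρ)) = 0.4133·(1+2.805)/(2·0.3571)
= 0.4133·3.8050/0.7143 = 2.20148

Final: 2.20148


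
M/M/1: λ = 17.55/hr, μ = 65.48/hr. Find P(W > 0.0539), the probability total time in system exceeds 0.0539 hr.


W ~ Exponential(μ−λ) for M/M/1.
μ − λ = 65.48 − 17.55 = 47.9300
P(W > t) = e^{−(μ−λ)t} = e^{−2.5834} = 0.075515

Final: 0.075515


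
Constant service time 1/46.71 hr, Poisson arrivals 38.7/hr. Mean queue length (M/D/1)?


ρ = 38.7/46.71 = 0.8285
M/D/1: Lq = ρ²/(2(1−ρ)) = 0.6864/(2·0.1715) = 2.00147

Final: 2.00147


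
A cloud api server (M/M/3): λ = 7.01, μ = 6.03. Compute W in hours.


a = 1.1625; ρ = 0.3875; P₀ = 0.306207
Lq = P₀·a^c·ρ/(c!(1−ρ)²) = 0.08282
Wq = Lq/λ = 0.08282/7.01 = 0.01181 hr
W = Wq + 1/μ = 0.01181 + 0.16584 = 0.17765 hr

Final: 0.17765 hr


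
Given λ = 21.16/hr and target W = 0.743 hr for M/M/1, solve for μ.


W = 1/(μ−λ) ⇒ μ − λ = 1/W = 1/0.743 = 1.3459
μ = λ + 1/W = 21.16 + 1.3459 = 22.5059 per hr

Final: 22.5059 /hr


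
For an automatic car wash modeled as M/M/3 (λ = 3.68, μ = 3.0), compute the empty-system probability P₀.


a = λ/μ = 3.68/3.0 = 1.2267; ρ = a/c = 0.4089
Σ_{k=0}^{2} a^k/k! (terms k=0..2) = 1.00000 + 1.22667 + 0.75236 = 2.97902
Tail: a^3/(3!(1−ρ)) = 1.84578/(6·0.5911) = 0.52043
P₀ = 1/(2.97902 + 0.52043) = 1/3.49945 = 0.285759

Final: 0.285759


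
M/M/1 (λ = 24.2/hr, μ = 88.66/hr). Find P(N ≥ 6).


ρ = 24.2/88.66 = 0.2730
P(N ≥ n) = ρ^n = 0.2730^6 = 0.0004135

Final: 0.0004135


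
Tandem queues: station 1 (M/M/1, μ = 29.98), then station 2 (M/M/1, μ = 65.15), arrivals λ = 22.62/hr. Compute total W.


Each node sees arrival rate λ = 22.62/hr (tandem ⇒ throughput preserved).
W₁ = 1/(μ₁−λ) = 1/(29.98−22.62) = 0.13587 hr
W₂ = 1/(μ₂−λ) = 1/(65.15−22.62) = 0.02351 hr
W_total = W₁ + W₂ = 0.13587 + 0.02351 = 0.15938 hr

Final: 0.15938 hr


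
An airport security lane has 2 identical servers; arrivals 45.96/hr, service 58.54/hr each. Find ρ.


ρ = λ/(cμ) = 45.96/(2·58.54) = 45.96/117.08 = 0.3926

Final: 0.3926


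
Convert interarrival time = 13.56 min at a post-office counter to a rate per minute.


λ = 1/(interarrival time) in consistent units.
1 minute = 1 min, so λ = 1/13.56 = 0.07375 per minute

Final: 0.07375 /min


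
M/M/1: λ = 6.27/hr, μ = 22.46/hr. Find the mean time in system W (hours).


W = 1/(μ−λ) = 1/(22.46 − 6.27) = 1/16.19 = 0.06177 hr

Final: 0.06177 hr


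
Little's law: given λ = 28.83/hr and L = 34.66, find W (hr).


W = L/λ = 34.66/28.83 = 1.2022 hr

Final: 1.2022 hr


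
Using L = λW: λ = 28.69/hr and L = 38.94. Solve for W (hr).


W = L/λ = 38.94/28.69 = 1.3573 hr

Final: 1.3573 hr


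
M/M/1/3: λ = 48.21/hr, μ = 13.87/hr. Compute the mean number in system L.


ρ = 48.21/13.87 = 3.4758
L = ρ[1 − (K+1)ρ^K + Kρ^(K+1)] / [(1−ρ)(1−ρ^(K+1))]
Numerator: 3.4758·(1 − 4·41.993494 + 3·145.962967) = 941.658866
Denominator: (-2.4758)·(-144.962967) = 358.906148
L = 941.658866/358.906148 = 2.6237

Final: 2.6237


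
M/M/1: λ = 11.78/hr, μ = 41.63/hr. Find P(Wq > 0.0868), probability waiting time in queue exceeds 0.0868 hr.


ρ = 11.78/41.63 = 0.2830
P(Wq > t) = ρ·e^{−(μ−λ)t} = 0.2830·e^{−2.5910}
= 0.2830·0.074947 = 0.021208

Final: 0.021208


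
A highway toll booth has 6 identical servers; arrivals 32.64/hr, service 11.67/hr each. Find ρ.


ρ = λ/(cμ) = 32.64/(6·11.67) = 32.64/70.02 = 0.4662

Final: 0.4662


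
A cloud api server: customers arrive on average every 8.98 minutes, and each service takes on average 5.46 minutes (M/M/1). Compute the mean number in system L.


λ = 60/8.98 = 6.6815 /hr
μ = 60/5.46 = 10.9890 /hr
ρ = λ/μ = 6.6815/10.9890 = 0.6080
L = ρ/(1−ρ) = 0.6080/0.3920 = 1.5511

Final: 1.5511


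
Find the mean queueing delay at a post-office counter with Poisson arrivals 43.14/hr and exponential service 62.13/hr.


ρ = 43.14/62.13 = 0.6944
Wq = ρ/(μ−λ) = 0.6944/(62.13 − 43.14) = 0.6944/18.99 = 0.03656 hr

Final: 0.03656 hr


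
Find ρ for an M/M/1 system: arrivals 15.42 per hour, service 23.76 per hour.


ρ = λ/μ = 15.42/23.76 = 0.6490

Final: 0.6490


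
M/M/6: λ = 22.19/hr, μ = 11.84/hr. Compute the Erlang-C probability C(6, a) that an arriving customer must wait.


a = λ/μ = 1.8742; ρ = a/6 = 0.3124
P₀ = 0.153332 (from M/M/c formula)
C(c,a) = [a^c/(c!(1−ρ))]·P₀ = [43.33448/(720·0.6876)]·0.153332
= 0.08753·0.153332 = 0.013421

Final: 0.013421


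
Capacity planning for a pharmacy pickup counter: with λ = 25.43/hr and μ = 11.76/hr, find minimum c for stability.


Stability requires cμ > λ ⇔ c > λ/μ.
λ/μ = 25.43/11.76 = 2.1624
Minimum integer c = ⌊2.1624⌋ + 1 = 3
Check: 3·11.76 = 35.28 > 25.43, while 2·11.76 = 23.52 ≤ 25.43

Final: 3 servers


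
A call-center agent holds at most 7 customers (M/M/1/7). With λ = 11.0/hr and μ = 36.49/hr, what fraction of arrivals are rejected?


ρ = λ/μ = 11.0/36.49 = 0.3015
P_K = (1−ρ)ρ^K/(1−ρ^(K+1)) = (0.6985·0.0002262)/(1 − 0.00006819)
= 0.0001580/0.999932 = 0.0001580

Final: 0.0001580


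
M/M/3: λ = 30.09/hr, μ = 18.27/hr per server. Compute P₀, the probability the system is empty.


a = λ/μ = 30.09/18.27 = 1.6470; ρ = a/c = 0.5490
Σ_{k=0}^{2} a^k/k! (terms k=0..2) = 1.00000 + 1.64696 + 1.35624 = 4.00320
Tail: a^3/(3!(1−ρ)) = 4.46736/(6·0.4510) = 1.65086
P₀ = 1/(4.00320 + 1.65086) = 1/5.65407 = 0.176864

Final: 0.176864


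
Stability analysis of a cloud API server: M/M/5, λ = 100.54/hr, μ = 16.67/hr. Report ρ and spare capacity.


Total capacity cμ = 5·16.67 = 83.35/hr
ρ = λ/(cμ) = 100.54/83.35 = 1.2062
Stable ⇔ ρ < 1: NO
Spare capacity = cμ − λ = 83.35 − 100.54 = -17.19/hr

Final: ρ = 1.2062; unstable; margin = -17.19/hr


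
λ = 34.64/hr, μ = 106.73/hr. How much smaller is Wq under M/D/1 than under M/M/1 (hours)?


ρ = 34.64/106.73 = 0.3246
Wq(M/M/1) = ρ/(μ−λ) = 0.3246/72.09 = 0.004502 hr
Wq(M/D/1) = ρ/(2(μ−λ)) = 0.002251 hr
Savings = 0.004502 − 0.002251 = 0.002251 hr

Final: 0.002251 hr


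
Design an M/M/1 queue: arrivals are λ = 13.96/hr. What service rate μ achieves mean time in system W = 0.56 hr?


W = 1/(μ−λ) ⇒ μ − λ = 1/W = 1/0.56 = 1.7857
μ = λ + 1/W = 13.96 + 1.7857 = 15.7457 per hr

Final: 15.7457 /hr


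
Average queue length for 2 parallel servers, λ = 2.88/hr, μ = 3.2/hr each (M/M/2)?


a = λ/μ = 0.9000; ρ = a/2 = 0.4500
P₀ = 0.379310
Lq = P₀·a^c·ρ / (c!·(1−ρ)²) = 0.379310·0.81000·0.4500/(2·0.30250)
= 0.22853

Final: 0.22853


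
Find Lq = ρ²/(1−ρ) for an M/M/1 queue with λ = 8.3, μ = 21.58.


ρ = 8.3/21.58 = 0.3846
Lq = ρ²/(1−ρ) = 0.1479/0.6154 = 0.2404

Final: 0.2404


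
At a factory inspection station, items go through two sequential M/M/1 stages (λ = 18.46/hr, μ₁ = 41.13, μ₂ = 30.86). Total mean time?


Each node sees arrival rate λ = 18.46/hr (tandem ⇒ throughput preserved).
W₁ = 1/(μ₁−λ) = 1/(41.13−18.46) = 0.04411 hr
W₂ = 1/(μ₂−λ) = 1/(30.86−18.46) = 0.08065 hr
W_total = W₁ + W₂ = 0.04411 + 0.08065 = 0.12476 hr

Final: 0.12476 hr


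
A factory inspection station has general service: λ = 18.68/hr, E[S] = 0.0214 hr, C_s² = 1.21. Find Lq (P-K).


ρ = λ·E[S] = 18.68·0.0214 = 0.3998
Lq = ρ²(1+C_s²)/(2(1−ρ)) = 0.1598·(1+1.21)/(2·0.6002)
= 0.1598·2.2100/1.2005 = 0.29418

Final: 0.29418


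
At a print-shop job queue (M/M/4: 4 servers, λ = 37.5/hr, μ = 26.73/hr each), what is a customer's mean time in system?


a = 1.4029; ρ = 0.3507; P₀ = 0.244152
Lq = P₀·a^c·ρ/(c!(1−ρ)²) = 0.03279
Wq = Lq/λ = 0.03279/37.5 = 0.0008743 hr
W = Wq + 1/μ = 0.0008743 + 0.03741 = 0.03829 hr

Final: 0.03829 hr


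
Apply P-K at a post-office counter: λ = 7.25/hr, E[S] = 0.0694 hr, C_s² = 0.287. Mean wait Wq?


ρ = λ·E[S] = 7.25·0.0694 = 0.5031
E[S²] = E[S]²(1+C_s²) = 0.0694²·(1+0.287) = 0.006199
Wq = λ·E[S²]/(2(1−ρ)) = 7.25·0.006199/(2·0.4969) = 0.04523 hr

Final: 0.04523 hr


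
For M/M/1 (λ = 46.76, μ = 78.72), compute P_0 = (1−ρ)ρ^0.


ρ = 46.76/78.72 = 0.5940
P_n = (1−ρ)·ρ^n = (1 − 0.5940)·0.5940^0 = 0.4060·1.000000 = 0.405996

Final: 0.405996


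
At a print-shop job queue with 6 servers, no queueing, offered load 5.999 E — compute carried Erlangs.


B(6,5.999) = 0.264852 (Erlang-B)
Carried load = a(1 − B) = 5.999·(1 − 0.264852) = 5.999·0.735148 = 4.4102 E

Final: 4.4102 Erlangs


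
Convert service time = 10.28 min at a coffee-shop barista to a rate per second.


μ = 1/(service time) in consistent units.
1 second = 0.0166667 min, so μ = 0.0166667/10.28 = 0.001621 per second

Final: 0.001621 /sec


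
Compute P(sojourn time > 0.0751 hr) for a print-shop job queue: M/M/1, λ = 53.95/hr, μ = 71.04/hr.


W ~ Exponential(μ−λ) for M/M/1.
μ − λ = 71.04 − 53.95 = 17.0900
P(W > t) = e^{−(μ−λ)t} = e^{−1.2835} = 0.277077

Final: 0.277077


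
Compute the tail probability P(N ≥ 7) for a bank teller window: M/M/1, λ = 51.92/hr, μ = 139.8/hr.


ρ = 51.92/139.8 = 0.3714
P(N ≥ n) = ρ^n = 0.3714^7 = 0.0009745

Final: 0.0009745


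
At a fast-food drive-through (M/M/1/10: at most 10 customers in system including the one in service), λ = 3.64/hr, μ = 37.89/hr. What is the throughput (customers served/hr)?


ρ = 0.09607; P_K = (1−ρ)ρ^10/(1−ρ^11) = 6.052e-11
λ_eff = λ(1 − P_K) = 3.64·(1 − 6.052e-11) = 3.64·1.000000 = 3.6400 /hr

Final: 3.6400 /hr


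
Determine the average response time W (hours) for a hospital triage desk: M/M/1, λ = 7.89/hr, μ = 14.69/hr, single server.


W = 1/(μ−λ) = 1/(14.69 − 7.89) = 1/6.80 = 0.1471 hr

Final: 0.1471 hr


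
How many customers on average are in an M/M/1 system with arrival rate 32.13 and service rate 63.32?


ρ = λ/μ = 32.13/63.32 = 0.5074
L = ρ/(1−ρ) = 0.5074/(1 − 0.5074) = 0.5074/0.4926 = 1.0301

Final: 1.0301


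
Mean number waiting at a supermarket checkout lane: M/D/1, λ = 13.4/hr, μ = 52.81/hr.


ρ = 13.4/52.81 = 0.2537
M/D/1: Lq = ρ²/(2(1−ρ)) = 0.06438/(2·0.7463) = 0.04314

Final: 0.04314


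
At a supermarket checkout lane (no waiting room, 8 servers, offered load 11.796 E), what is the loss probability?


B(c,a) = (a^c/c!) / Σ_{k=0}^{c} a^k/k!
a^8/8! = 9297.315903
Σ terms (k=0..8): 1.00000 + 11.79600 + 69.57281 + 273.56028 + 806.72927 + 1903.23569 + 3741.76137 + 6305.40244 + 9297.31590 = 22410.373764
B = 9297.315903/22410.373764 = 0.414867

Final: 0.414867


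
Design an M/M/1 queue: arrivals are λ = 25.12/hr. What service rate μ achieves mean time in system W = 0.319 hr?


W = 1/(μ−λ) ⇒ μ − λ = 1/W = 1/0.319 = 3.1348
μ = λ + 1/W = 25.12 + 3.1348 = 28.2548 per hr

Final: 28.2548 /hr


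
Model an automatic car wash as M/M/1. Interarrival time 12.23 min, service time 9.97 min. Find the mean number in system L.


λ = 60/12.23 = 4.9060 /hr
μ = 60/9.97 = 6.0181 /hr
ρ = λ/μ = 4.9060/6.0181 = 0.8152
L = ρ/(1−ρ) = 0.8152/0.1848 = 4.4115

Final: 4.4115


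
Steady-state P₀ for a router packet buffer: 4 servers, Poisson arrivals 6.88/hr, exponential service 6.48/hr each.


a = λ/μ = 6.88/6.48 = 1.0617; ρ = a/c = 0.2654
Σ_{k=0}^{3} a^k/k! (terms k=0..3) = 1.00000 + 1.06173 + 0.56363 + 0.19948 = 2.82484
Tail: a^4/(4!(1−ρ)) = 1.27073/(24·0.7346) = 0.07208
P₀ = 1/(2.82484 + 0.07208) = 1/2.89692 = 0.345195

Final: 0.345195


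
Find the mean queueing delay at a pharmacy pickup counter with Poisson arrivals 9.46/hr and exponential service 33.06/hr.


ρ = 9.46/33.06 = 0.2861
Wq = ρ/(μ−λ) = 0.2861/(33.06 − 9.46) = 0.2861/23.60 = 0.01212 hr

Final: 0.01212 hr


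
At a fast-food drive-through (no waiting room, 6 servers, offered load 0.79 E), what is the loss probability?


B(c,a) = (a^c/c!) / Σ_{k=0}^{c} a^k/k!
a^6/6! = 0.0003376
Σ terms (k=0..6): 1.00000 + 0.79000 + 0.31205 + 0.08217 + 0.01623 + 0.002564 + 0.0003376 = 2.203354
B = 0.0003376/2.203354 = 0.0001532

Final: 0.0001532


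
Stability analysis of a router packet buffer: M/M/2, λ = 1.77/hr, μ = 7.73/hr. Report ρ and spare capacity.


Total capacity cμ = 2·7.73 = 15.46/hr
ρ = λ/(cμ) = 1.77/15.46 = 0.1145
Stable ⇔ ρ < 1: YES
Spare capacity = cμ − λ = 15.46 − 1.77 = 13.69/hr

Final: ρ = 0.1145; stable; margin = 13.69/hr


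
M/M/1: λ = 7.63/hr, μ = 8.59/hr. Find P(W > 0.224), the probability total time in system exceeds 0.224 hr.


W ~ Exponential(μ−λ) for M/M/1.
μ − λ = 8.59 − 7.63 = 0.9600
P(W > t) = e^{−(μ−λ)t} = e^{−0.2150} = 0.806509

Final: 0.806509


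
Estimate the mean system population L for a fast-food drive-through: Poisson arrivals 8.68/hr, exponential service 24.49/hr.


ρ = λ/μ = 8.68/24.49 = 0.3544
L = ρ/(1−ρ) = 0.3544/(1 − 0.3544) = 0.3544/0.6456 = 0.5490

Final: 0.5490


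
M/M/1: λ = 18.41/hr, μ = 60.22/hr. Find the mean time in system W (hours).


W = 1/(μ−λ) = 1/(60.22 − 18.41) = 1/41.81 = 0.02392 hr

Final: 0.02392 hr


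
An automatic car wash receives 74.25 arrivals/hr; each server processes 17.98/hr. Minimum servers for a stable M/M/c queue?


Stability requires cμ > λ ⇔ c > λ/μ.
λ/μ = 74.25/17.98 = 4.1296
Minimum integer c = ⌊4.1296⌋ + 1 = 5
Check: 5·17.98 = 89.90 > 74.25, while 4·17.98 = 71.92 ≤ 74.25

Final: 5 servers


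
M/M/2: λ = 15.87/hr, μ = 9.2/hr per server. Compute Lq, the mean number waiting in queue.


a = λ/μ = 1.7250; ρ = a/2 = 0.8625
P₀ = 0.073826
Lq = P₀·a^c·ρ / (c!·(1−ρ)²) = 0.073826·2.97563·0.8625/(2·0.01891)
= 5.01081

Final: 5.01081


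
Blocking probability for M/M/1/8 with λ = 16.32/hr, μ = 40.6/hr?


ρ = λ/μ = 16.32/40.6 = 0.4020
P_K = (1−ρ)ρ^K/(1−ρ^(K+1)) = (0.5980·0.0006816)/(1 − 0.0002740)
= 0.0004076/0.999726 = 0.0004078

Final: 0.0004078


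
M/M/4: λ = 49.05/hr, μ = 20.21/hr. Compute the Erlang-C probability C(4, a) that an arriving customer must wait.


a = λ/μ = 2.4270; ρ = a/4 = 0.6068
P₀ = 0.080442 (from M/M/c formula)
C(c,a) = [a^c/(c!(1−ρ))]·P₀ = [34.69691/(24·0.3932)]·0.080442
= 3.67634·0.080442 = 0.295734

Final: 0.295734


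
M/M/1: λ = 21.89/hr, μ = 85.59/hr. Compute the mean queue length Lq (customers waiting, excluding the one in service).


ρ = 21.89/85.59 = 0.2558
Lq = ρ²/(1−ρ) = 0.06541/0.7442 = 0.08789

Final: 0.08789


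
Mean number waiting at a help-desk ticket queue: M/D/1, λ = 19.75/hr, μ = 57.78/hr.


ρ = 19.75/57.78 = 0.3418
M/D/1: Lq = ρ²/(2(1−ρ)) = 0.1168/(2·0.6582) = 0.08876

Final: 0.08876


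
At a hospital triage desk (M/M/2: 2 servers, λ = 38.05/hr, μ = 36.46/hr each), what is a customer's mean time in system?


a = 1.0436; ρ = 0.5218; P₀ = 0.314229
Lq = P₀·a^c·ρ/(c!(1−ρ)²) = 0.39047
Wq = Lq/λ = 0.39047/38.05 = 0.01026 hr
W = Wq + 1/μ = 0.01026 + 0.02743 = 0.03769 hr

Final: 0.03769 hr


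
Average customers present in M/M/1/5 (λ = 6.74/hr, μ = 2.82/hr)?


ρ = 6.74/2.82 = 2.3901
L = ρ[1 − (K+1)ρ^K + Kρ^(K+1)] / [(1−ρ)(1−ρ^(K+1))]
Numerator: 2.3901·(1 − 6·77.992697 + 5·186.408078) = 1111.584239
Denominator: (-1.3901)·(-185.408078) = 257.730378
L = 1111.584239/257.730378 = 4.3130

Final: 4.3130


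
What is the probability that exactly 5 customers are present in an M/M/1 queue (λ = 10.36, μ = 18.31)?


ρ = 10.36/18.31 = 0.5658
P_n = (1−ρ)·ρ^n = (1 − 0.5658)·0.5658^5 = 0.4342·0.057991 = 0.025179

Final: 0.025179


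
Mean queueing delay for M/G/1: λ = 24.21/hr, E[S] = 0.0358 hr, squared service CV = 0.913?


ρ = λ·E[S] = 24.21·0.0358 = 0.8667
E[S²] = E[S]²(1+C_s²) = 0.0358²·(1+0.913) = 0.002452
Wq = λ·E[S²]/(2(1−ρ)) = 24.21·0.002452/(2·0.1333) = 0.22268 hr

Final: 0.22268 hr


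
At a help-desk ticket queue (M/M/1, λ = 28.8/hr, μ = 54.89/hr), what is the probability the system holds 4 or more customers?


ρ = 28.8/54.89 = 0.5247
P(N ≥ n) = ρ^n = 0.5247^4 = 0.075787

Final: 0.075787


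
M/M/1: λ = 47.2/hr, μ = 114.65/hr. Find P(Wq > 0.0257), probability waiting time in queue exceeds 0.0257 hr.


ρ = 47.2/114.65 = 0.4117
P(Wq > t) = ρ·e^{−(μ−λ)t} = 0.4117·e^{−1.7335}
= 0.4117·0.176671 = 0.072733

Final: 0.072733


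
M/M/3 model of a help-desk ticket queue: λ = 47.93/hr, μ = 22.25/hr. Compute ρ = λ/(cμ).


ρ = λ/(cμ) = 47.93/(3·22.25) = 47.93/66.75 = 0.7181

Final: 0.7181


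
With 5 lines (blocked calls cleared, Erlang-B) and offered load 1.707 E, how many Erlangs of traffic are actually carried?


B(5,1.707) = 0.022090 (Erlang-B)
Carried load = a(1 − B) = 1.707·(1 − 0.022090) = 1.707·0.977910 = 1.6693 E

Final: 1.6693 Erlangs


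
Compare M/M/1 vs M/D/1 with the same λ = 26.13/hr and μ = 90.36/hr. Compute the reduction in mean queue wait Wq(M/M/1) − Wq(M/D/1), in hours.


ρ = 26.13/90.36 = 0.2892
Wq(M/M/1) = ρ/(μ−λ) = 0.2892/64.23 = 0.004502 hr
Wq(M/D/1) = ρ/(2(μ−λ)) = 0.002251 hr
Savings = 0.004502 − 0.002251 = 0.002251 hr

Final: 0.002251 hr


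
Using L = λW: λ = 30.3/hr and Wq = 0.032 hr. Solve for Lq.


Lq = λWq = 30.3·0.032 = 0.9696

Final: 0.9696


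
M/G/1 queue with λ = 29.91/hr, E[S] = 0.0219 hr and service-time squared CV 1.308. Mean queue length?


ρ = λ·E[S] = 29.91·0.0219 = 0.6550
Lq = ρ²(1+C_s²)/(2(1−ρ)) = 0.4291·(1+1.308)/(2·0.3450)
= 0.4291·2.3080/0.6899 = 1.43531

Final: 1.43531


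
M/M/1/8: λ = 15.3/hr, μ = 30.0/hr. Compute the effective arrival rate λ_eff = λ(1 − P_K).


ρ = 0.5100; P_K = (1−ρ)ρ^8/(1−ρ^9) = 0.002248
λ_eff = λ(1 − P_K) = 15.3·(1 − 0.002248) = 15.3·0.997752 = 15.2656 /hr

Final: 15.2656 /hr


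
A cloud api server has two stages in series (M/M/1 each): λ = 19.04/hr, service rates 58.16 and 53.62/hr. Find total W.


Each node sees arrival rate λ = 19.04/hr (tandem ⇒ throughput preserved).
W₁ = 1/(μ₁−λ) = 1/(58.16−19.04) = 0.02556 hr
W₂ = 1/(μ₂−λ) = 1/(53.62−19.04) = 0.02892 hr
W_total = W₁ + W₂ = 0.02556 + 0.02892 = 0.05448 hr

Final: 0.05448 hr


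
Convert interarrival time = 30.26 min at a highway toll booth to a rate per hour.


λ = 1/(interarrival time) in consistent units.
1 hour = 60 min, so λ = 60/30.26 = 1.9828 per hour

Final: 1.9828 /hr


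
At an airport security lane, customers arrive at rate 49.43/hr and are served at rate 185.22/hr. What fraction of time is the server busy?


ρ = λ/μ = 49.43/185.22 = 0.2669

Final: 0.2669


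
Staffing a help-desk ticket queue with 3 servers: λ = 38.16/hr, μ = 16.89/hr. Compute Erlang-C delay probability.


a = λ/μ = 2.2593; ρ = a/3 = 0.7531
P₀ = 0.073546 (from M/M/c formula)
C(c,a) = [a^c/(c!(1−ρ))]·P₀ = [11.53284/(6·0.2469)]·0.073546
= 7.78536·0.073546 = 0.572581

Final: 0.572581


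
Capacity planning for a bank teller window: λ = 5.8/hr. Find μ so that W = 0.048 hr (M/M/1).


W = 1/(μ−λ) ⇒ μ − λ = 1/W = 1/0.048 = 20.8333
μ = λ + 1/W = 5.8 + 20.8333 = 26.6333 per hr

Final: 26.6333 /hr


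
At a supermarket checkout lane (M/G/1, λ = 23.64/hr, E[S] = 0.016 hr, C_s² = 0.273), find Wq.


ρ = λ·E[S] = 23.64·0.016 = 0.3782
E[S²] = E[S]²(1+C_s²) = 0.016²·(1+0.273) = 0.0003259
Wq = λ·E[S²]/(2(1−ρ)) = 23.64·0.0003259/(2·0.6218) = 0.006195 hr

Final: 0.006195 hr


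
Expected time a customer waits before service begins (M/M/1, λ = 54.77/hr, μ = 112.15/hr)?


ρ = 54.77/112.15 = 0.4884
Wq = ρ/(μ−λ) = 0.4884/(112.15 − 54.77) = 0.4884/57.38 = 0.008511 hr

Final: 0.008511 hr


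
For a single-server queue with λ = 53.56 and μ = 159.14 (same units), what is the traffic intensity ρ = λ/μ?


ρ = λ/μ = 53.56/159.14 = 0.3366

Final: 0.3366


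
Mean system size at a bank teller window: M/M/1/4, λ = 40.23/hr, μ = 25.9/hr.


ρ = 40.23/25.9 = 1.5533
L = ρ[1 − (K+1)ρ^K + Kρ^(K+1)] / [(1−ρ)(1−ρ^(K+1))]
Numerator: 1.5533·(1 − 5·5.821047 + 4·9.041726) = 12.522048
Denominator: (-0.5533)·(-8.041726) = 4.449341
L = 12.522048/4.449341 = 2.8144

Final: 2.8144


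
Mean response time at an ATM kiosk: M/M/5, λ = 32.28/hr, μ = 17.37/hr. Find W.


a = 1.8584; ρ = 0.3717; P₀ = 0.155141
Lq = P₀·a^c·ρ/(c!(1−ρ)²) = 0.02698
Wq = Lq/λ = 0.02698/32.28 = 0.0008357 hr
W = Wq + 1/μ = 0.0008357 + 0.05757 = 0.05841 hr

Final: 0.05841 hr


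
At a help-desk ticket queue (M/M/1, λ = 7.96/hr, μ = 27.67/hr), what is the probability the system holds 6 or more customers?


ρ = 7.96/27.67 = 0.2877
P(N ≥ n) = ρ^n = 0.2877^6 = 0.0005668

Final: 0.0005668


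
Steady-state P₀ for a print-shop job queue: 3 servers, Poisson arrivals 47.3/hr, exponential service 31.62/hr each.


a = λ/μ = 47.3/31.62 = 1.4959; ρ = a/c = 0.4986
Σ_{k=0}^{2} a^k/k! (terms k=0..2) = 1.00000 + 1.49589 + 1.11884 = 3.61473
Tail: a^3/(3!(1−ρ)) = 3.34732/(6·0.5014) = 1.11273
P₀ = 1/(3.61473 + 1.11273) = 1/4.72746 = 0.211530

Final: 0.211530


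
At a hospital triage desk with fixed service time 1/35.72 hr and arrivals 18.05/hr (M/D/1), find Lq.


ρ = 18.05/35.72 = 0.5053
M/D/1: Lq = ρ²/(2(1−ρ)) = 0.2553/(2·0.4947) = 0.25809

Final: 0.25809


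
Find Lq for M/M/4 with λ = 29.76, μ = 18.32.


a = λ/μ = 1.6245; ρ = a/4 = 0.4061
P₀ = 0.194292
Lq = P₀·a^c·ρ / (c!·(1−ρ)²) = 0.194292·6.96354·0.4061/(24·0.35270)
= 0.06491

Final: 0.06491


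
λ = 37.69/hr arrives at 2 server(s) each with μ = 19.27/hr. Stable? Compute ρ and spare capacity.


Total capacity cμ = 2·19.27 = 38.54/hr
ρ = λ/(cμ) = 37.69/38.54 = 0.9779
Stable ⇔ ρ < 1: YES
Spare capacity = cμ − λ = 38.54 − 37.69 = 0.85/hr

Final: ρ = 0.9779; stable; margin = 0.85/hr


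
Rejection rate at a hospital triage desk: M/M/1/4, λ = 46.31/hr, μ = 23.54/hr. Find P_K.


ρ = λ/μ = 46.31/23.54 = 1.9673
P_K = (1−ρ)ρ^K/(1−ρ^(K+1)) = (-0.9673·14.978671)/(1 − 29.467386)
= -14.488715/-28.467386 = 0.508958

Final: 0.508958


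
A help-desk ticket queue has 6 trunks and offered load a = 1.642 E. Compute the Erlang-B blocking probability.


B(c,a) = (a^c/c!) / Σ_{k=0}^{c} a^k/k!
a^6/6! = 0.027221
Σ terms (k=0..6): 1.00000 + 1.64200 + 1.34808 + 0.73785 + 0.30289 + 0.09947 + 0.02722 = 5.157509
B = 0.027221/5.157509 = 0.005278

Final: 0.005278


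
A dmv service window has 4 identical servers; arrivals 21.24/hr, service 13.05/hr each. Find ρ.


ρ = λ/(cμ) = 21.24/(4·13.05) = 21.24/52.20 = 0.4069

Final: 0.4069


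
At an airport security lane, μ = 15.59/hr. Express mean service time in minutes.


Mean service time = 1/μ = 1/15.59 hour = 0.06414 hour
In minutes: 0.06414 × 60 = 3.8486 min

Final: 3.8486 min


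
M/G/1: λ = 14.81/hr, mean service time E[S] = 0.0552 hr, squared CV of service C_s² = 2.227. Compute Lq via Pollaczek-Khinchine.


ρ = λ·E[S] = 14.81·0.0552 = 0.8175
Lq = ρ²(1+C_s²)/(2(1−ρ)) = 0.6683·(1+2.227)/(2·0.1825)
= 0.6683·3.2270/0.3650 = 5.90912

Final: 5.90912


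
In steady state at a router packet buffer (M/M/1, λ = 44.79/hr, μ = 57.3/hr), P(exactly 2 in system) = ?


ρ = 44.79/57.3 = 0.7817
P_n = (1−ρ)·ρ^n = (1 − 0.7817)·0.7817^2 = 0.2183·0.611016 = 0.133400

Final: 0.133400


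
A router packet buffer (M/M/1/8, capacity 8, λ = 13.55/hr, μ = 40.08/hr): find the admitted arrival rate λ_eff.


ρ = 0.3381; P_K = (1−ρ)ρ^8/(1−ρ^9) = 0.0001130
λ_eff = λ(1 − P_K) = 13.55·(1 − 0.0001130) = 13.55·0.999887 = 13.5485 /hr

Final: 13.5485 /hr


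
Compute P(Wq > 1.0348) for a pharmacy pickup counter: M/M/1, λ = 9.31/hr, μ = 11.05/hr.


ρ = 9.31/11.05 = 0.8425
P(Wq > t) = ρ·e^{−(μ−λ)t} = 0.8425·e^{−1.8006}
= 0.8425·0.165208 = 0.139193

Final: 0.139193


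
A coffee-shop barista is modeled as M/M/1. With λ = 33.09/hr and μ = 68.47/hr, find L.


ρ = λ/μ = 33.09/68.47 = 0.4833
L = ρ/(1−ρ) = 0.4833/(1 − 0.4833) = 0.4833/0.5167 = 0.9353

Final: 0.9353


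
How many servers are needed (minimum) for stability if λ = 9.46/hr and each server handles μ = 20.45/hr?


Stability requires cμ > λ ⇔ c > λ/μ.
λ/μ = 9.46/20.45 = 0.4626
Minimum integer c = ⌊0.4626⌋ + 1 = 1
Check: 1·20.45 = 20.45 > 9.46, while 0·20.45 = 0.00 ≤ 9.46

Final: 1 servers


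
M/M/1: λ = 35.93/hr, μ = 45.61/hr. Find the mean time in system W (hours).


W = 1/(μ−λ) = 1/(45.61 − 35.93) = 1/9.68 = 0.1033 hr

Final: 0.1033 hr


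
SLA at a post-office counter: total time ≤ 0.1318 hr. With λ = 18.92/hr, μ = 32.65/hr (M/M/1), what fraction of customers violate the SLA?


W ~ Exponential(μ−λ) for M/M/1.
μ − λ = 32.65 − 18.92 = 13.7300
P(W > t) = e^{−(μ−λ)t} = e^{−1.8096} = 0.163717

Final: 0.163717


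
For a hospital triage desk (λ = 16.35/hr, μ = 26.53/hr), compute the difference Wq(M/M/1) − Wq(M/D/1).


ρ = 16.35/26.53 = 0.6163
Wq(M/M/1) = ρ/(μ−λ) = 0.6163/10.18 = 0.06054 hr
Wq(M/D/1) = ρ/(2(μ−λ)) = 0.03027 hr
Savings = 0.06054 − 0.03027 = 0.03027 hr

Final: 0.03027 hr


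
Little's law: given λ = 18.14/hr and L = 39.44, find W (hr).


W = L/λ = 39.44/18.14 = 2.1742 hr

Final: 2.1742 hr


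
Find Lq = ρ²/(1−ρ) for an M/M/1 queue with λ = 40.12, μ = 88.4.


ρ = 40.12/88.4 = 0.4538
Lq = ρ²/(1−ρ) = 0.2060/0.5462 = 0.3771

Final: 0.3771


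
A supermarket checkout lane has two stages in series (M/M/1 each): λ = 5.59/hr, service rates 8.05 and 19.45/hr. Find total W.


Each node sees arrival rate λ = 5.59/hr (tandem ⇒ throughput preserved).
W₁ = 1/(μ₁−λ) = 1/(8.05−5.59) = 0.40650 hr
W₂ = 1/(μ₂−λ) = 1/(19.45−5.59) = 0.07215 hr
W_total = W₁ + W₂ = 0.40650 + 0.07215 = 0.47865 hr

Final: 0.47865 hr


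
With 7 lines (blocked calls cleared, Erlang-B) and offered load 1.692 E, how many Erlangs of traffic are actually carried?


B(7,1.692) = 0.001451 (Erlang-B)
Carried load = a(1 − B) = 1.692·(1 − 0.001451) = 1.692·0.998549 = 1.6895 E

Final: 1.6895 Erlangs


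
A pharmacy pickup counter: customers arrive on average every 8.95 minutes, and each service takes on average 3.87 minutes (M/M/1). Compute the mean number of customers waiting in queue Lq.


λ = 60/8.95 = 6.7039 /hr
μ = 60/3.87 = 15.5039 /hr
ρ = λ/μ = 6.7039/15.5039 = 0.4324
Lq = ρ²/(1−ρ) = 0.1870/0.5676 = 0.3294

Final: 0.3294


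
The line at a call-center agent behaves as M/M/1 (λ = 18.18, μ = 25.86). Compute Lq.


ρ = 18.18/25.86 = 0.7030
Lq = ρ²/(1−ρ) = 0.4942/0.2970 = 1.6642

Final: 1.6642


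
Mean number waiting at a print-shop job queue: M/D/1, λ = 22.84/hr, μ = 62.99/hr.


ρ = 22.84/62.99 = 0.3626
M/D/1: Lq = ρ²/(2(1−ρ)) = 0.1315/(2·0.6374) = 0.10313

Final: 0.10313


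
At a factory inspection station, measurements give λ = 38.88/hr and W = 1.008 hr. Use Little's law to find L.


L = λW = 38.88·1.008 = 39.1910

Final: 39.1910


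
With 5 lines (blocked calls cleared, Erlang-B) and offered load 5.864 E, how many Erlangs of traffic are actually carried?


B(5,5.864) = 0.350799 (Erlang-B)
Carried load = a(1 − B) = 5.864·(1 − 0.350799) = 5.864·0.649201 = 3.8069 E

Final: 3.8069 Erlangs


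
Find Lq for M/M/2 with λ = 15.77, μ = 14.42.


a = λ/μ = 1.0936; ρ = a/2 = 0.5468
P₀ = 0.292984
Lq = P₀·a^c·ρ / (c!·(1−ρ)²) = 0.292984·1.19600·0.5468/(2·0.20538)
= 0.46647

Final: 0.46647
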